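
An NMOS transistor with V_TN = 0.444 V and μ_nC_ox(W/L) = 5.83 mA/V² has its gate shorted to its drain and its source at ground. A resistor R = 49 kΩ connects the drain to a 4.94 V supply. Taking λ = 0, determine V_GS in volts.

V_GS = 0.618 V

With gate tied to drain, V_GS = V_DS ≥ V_GS − V_TN, so the device is in saturation.
KCL at the drain: ½ k_n (V_GS − V_TN)² = (V_DD − V_GS)/R.
Let x = V_GS − 0.444. Then 143 x² + x − 4.496 = 0, giving x = 0.174 V (positive root), so V_GS = 0.618 V.
I_D = (V_DD − V_GS)/R = (4.94 − 0.618) / 49 = 0.0882 mA.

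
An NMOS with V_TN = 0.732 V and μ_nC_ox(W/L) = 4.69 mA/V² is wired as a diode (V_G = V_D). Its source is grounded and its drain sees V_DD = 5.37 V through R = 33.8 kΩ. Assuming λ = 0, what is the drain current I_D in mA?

With gate tied to drain, V_GS = V_DS ≥ V_GS − V_TN, so the device is in saturation.
KCL at the drain: ½ k_n (V_GS − V_TN)² = (V_DD − V_GS)/R.
Let x = V_GS − 0.732. Then 79.3 x² + x − 4.638 = 0, giving x = 0.236 V (positive root), so V_GS = 0.968 V.
I_D = (V_DD − V_GS)/R = (5.37 − 0.968) / 33.8 = 0.13 mA.

I_D = 0.130 mA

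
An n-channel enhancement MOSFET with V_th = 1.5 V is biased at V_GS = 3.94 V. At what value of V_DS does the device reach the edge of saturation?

V_DS,sat = 2.44 V

The boundary between triode and saturation is V_DS = V_GS − V_th = V_ov.
V_ov = 3.94 − 1.5 = 2.44 V.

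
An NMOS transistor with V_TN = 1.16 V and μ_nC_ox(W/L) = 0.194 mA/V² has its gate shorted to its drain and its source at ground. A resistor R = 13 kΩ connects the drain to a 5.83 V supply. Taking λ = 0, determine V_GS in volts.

With gate tied to drain, V_GS = V_DS ≥ V_GS − V_TN, so the device is in saturation.
KCL at the drain: ½ k_n (V_GS − V_TN)² = (V_DD − V_GS)/R.
Let x = V_GS − 1.16. Then 1.26 x² + x − 4.67 = 0, giving x = 1.57 V (positive root), so V_GS = 2.73 V.
I_D = (V_DD − V_GS)/R = (5.83 − 2.73) / 13 = 0.239 mA.

V_GS = 2.73 V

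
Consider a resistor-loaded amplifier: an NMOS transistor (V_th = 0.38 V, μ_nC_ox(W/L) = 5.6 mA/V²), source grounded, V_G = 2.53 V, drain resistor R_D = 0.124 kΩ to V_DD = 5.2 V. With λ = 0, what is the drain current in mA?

I_D = 12.9 mA

V_GS = V_G = 2.53 V, so V_ov = 2.53 − 0.38 = 2.15 V.
Assume saturation: I_D = ½ k_n V_ov² = 0.5 × 5.6 × 2.15² = 12.9 mA, giving V_DS = V_DD − I_D R_D = 5.2 − 12.9 × 0.124 = 3.6 V.
V_DS = 3.6 V ≥ V_ov = 2.15 V, confirming saturation.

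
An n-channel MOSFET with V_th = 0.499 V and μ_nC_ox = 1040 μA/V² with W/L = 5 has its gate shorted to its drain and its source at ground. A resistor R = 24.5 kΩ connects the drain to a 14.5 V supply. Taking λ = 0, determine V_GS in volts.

With gate tied to drain, V_GS = V_DS ≥ V_GS − V_th, so the device is in saturation.
k_n = μ_nC_ox · (W/L) = 5.2 mA/V².
KCL at the drain: ½ k_n (V_GS − V_th)² = (V_DD − V_GS)/R.
Let x = V_GS − 0.499. Then 63.7 x² + x − 14 = 0, giving x = 0.461 V (positive root), so V_GS = 0.96 V.
I_D = (V_DD − V_GS)/R = (14.5 − 0.96) / 24.5 = 0.553 mA.

V_GS = 0.960 V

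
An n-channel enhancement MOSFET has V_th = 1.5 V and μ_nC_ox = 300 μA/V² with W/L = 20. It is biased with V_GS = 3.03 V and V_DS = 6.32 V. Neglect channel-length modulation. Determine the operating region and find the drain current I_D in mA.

Saturation; I_D = 7.02 mA

k_n = μ_nC_ox · (W/L) = 6 mA/V².
V_ov = V_GS − V_th = 3.03 − 1.5 = 1.53 V.
Since V_DS = 6.32 V ≥ V_ov = 1.53 V, the device is in saturation.
I_D = ½ k_n V_ov² = 0.5 × 6 × 1.53² = 7.02 mA.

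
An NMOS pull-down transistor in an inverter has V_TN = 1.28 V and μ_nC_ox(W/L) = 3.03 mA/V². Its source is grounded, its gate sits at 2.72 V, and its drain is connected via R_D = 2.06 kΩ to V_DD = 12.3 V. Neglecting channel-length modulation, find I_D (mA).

V_GS = V_G = 2.72 V, so V_ov = 2.72 − 1.28 = 1.44 V.
Assume saturation: I_D = ½ k_n V_ov² = 0.5 × 3.03 × 1.44² = 3.14 mA, giving V_DS = V_DD − I_D R_D = 12.3 − 3.14 × 2.06 = 5.83 V.
V_DS = 5.83 V ≥ V_ov = 1.44 V, confirming saturation.

I_D = 3.14 mA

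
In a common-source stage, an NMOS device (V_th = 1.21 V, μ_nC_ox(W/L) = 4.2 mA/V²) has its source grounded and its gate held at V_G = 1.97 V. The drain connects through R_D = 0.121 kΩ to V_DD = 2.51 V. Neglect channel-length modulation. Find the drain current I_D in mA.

V_GS = V_G = 1.97 V, so V_ov = 1.97 − 1.21 = 0.76 V.
Assume saturation: I_D = ½ k_n V_ov² = 0.5 × 4.2 × 0.76² = 1.21 mA, giving V_DS = V_DD − I_D R_D = 2.51 − 1.21 × 0.121 = 2.36 V.
V_DS = 2.36 V ≥ V_ov = 0.76 V, confirming saturation.

I_D = 1.21 mA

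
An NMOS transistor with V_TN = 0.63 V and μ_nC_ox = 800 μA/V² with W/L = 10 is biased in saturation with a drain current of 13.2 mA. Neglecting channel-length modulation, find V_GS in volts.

k_n = μ_nC_ox · (W/L) = 8 mA/V².
In saturation I_D = ½ k_n (V_GS − V_TN)², so V_GS − V_TN = √(2 I_D / k_n) = √(2 × 13.2 / 8) = 1.82 V.
V_GS = 0.63 + 1.82 = 2.45 V.

V_GS = 2.45 V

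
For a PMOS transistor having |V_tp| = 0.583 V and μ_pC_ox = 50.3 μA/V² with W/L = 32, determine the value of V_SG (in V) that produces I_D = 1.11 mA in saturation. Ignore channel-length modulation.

V_SG = 1.76 V

k_p = μ_pC_ox · (W/L) = 1.61 mA/V².
In saturation I_D = ½ k_p (V_SG − |V_tp|)², so V_SG − |V_tp| = √(2 I_D / k_p) = √(2 × 1.11 / 1.61) = 1.17 V.
V_SG = 0.583 + 1.17 = 1.76 V.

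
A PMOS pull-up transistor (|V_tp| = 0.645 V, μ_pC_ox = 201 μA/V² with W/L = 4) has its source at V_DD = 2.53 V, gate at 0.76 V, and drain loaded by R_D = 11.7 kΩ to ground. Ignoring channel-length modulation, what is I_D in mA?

I_D = 0.196 mA

V_SG = V_DD − V_G = 2.53 − 0.76 = 1.77 V, so V_ov = 1.77 − 0.645 = 1.12 V.
k_p = μ_pC_ox · (W/L) = 0.804 mA/V².
Assume saturation: I_D = ½ k_p V_ov² = 0.5 × 0.804 × 1.12² = 0.509 mA, giving V_SD = V_DD − I_D R_D = 2.53 − 0.509 × 11.7 = -3.42 V.
But -3.42 V < V_ov = 1.12 V, so the device is actually in triode.
In triode I_D = k_p[V_ov V_SD − ½ V_SD²] and I_D = (V_DD − V_SD)/R_D. Equating: 4.7 V_SD² − 11.58 V_SD + 2.53 = 0, giving V_SD = 0.242 V (the root below V_ov).
I_D = (2.53 − 0.242) / 11.7 = 0.196 mA.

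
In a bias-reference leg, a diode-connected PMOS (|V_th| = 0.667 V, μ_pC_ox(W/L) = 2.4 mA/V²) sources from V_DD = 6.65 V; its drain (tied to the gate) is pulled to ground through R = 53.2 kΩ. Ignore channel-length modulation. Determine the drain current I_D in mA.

I_D = 0.107 mA

With gate tied to drain, V_SG = V_SD ≥ V_SG − |V_th|, so the device is in saturation.
KCL at the drain: ½ k_p (V_SG − |V_th|)² = (V_DD − V_SG)/R.
Let x = V_SG − 0.667. Then 63.8 x² + x − 5.983 = 0, giving x = 0.298 V (positive root), so V_SG = 0.965 V.
I_D = (V_DD − V_SG)/R = (6.65 − 0.965) / 53.2 = 0.107 mA.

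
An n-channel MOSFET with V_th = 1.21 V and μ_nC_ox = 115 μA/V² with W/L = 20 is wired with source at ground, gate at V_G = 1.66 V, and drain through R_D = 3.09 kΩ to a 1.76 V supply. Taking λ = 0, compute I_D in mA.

V_GS = V_G = 1.66 V, so V_ov = 1.66 − 1.21 = 0.45 V.
k_n = μ_nC_ox · (W/L) = 2.3 mA/V².
Assume saturation: I_D = ½ k_n V_ov² = 0.5 × 2.3 × 0.45² = 0.233 mA, giving V_DS = V_DD − I_D R_D = 1.76 − 0.233 × 3.09 = 1.04 V.
V_DS = 1.04 V ≥ V_ov = 0.45 V, confirming saturation.

I_D = 0.233 mA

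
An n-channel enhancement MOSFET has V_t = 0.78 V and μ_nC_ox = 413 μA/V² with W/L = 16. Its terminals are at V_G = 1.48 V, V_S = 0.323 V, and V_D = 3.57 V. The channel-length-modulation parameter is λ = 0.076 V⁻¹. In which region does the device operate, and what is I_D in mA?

V_GS = V_G − V_S = 1.48 − 0.323 = 1.16 V; V_DS = V_D − V_S = 3.57 − 0.323 = 3.25 V.
k_n = μ_nC_ox · (W/L) = 6.608 mA/V².
V_ov = V_GS − V_t = 1.16 − 0.78 = 0.377 V.
Since V_DS = 3.25 V ≥ V_ov = 0.377 V, the device is in saturation.
I_D = ½ k_n V_ov² (1 + λ V_DS) = 0.5 × 6.608 × 0.377² × (1 + 0.076 × 3.25) = 0.585 mA.

Saturation; I_D = 0.585 mA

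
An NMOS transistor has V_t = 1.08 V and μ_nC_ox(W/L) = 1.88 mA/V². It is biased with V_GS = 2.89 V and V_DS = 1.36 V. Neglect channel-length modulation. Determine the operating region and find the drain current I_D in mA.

V_ov = V_GS − V_t = 2.89 − 1.08 = 1.81 V.
Since V_DS = 1.36 V < V_ov = 1.81 V, the device is in the triode region.
I_D = k_n [V_ov · V_DS − ½ V_DS²] = 1.88 × [1.81 × 1.36 − 0.5 × 1.36²] = 2.89 mA.

Triode; I_D = 2.89 mA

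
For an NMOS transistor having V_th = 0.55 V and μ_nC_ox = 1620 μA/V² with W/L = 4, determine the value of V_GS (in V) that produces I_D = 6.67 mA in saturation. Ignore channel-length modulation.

V_GS = 1.98 V

k_n = μ_nC_ox · (W/L) = 6.48 mA/V².
In saturation I_D = ½ k_n (V_GS − V_th)², so V_GS − V_th = √(2 I_D / k_n) = √(2 × 6.67 / 6.48) = 1.43 V.
V_GS = 0.55 + 1.43 = 1.98 V.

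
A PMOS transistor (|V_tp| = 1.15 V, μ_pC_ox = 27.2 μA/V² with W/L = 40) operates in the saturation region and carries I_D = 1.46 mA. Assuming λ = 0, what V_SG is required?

k_p = μ_pC_ox · (W/L) = 1.088 mA/V².
In saturation I_D = ½ k_p (V_SG − |V_tp|)², so V_SG − |V_tp| = √(2 I_D / k_p) = √(2 × 1.46 / 1.088) = 1.64 V.
V_SG = 1.15 + 1.64 = 2.79 V.

V_SG = 2.79 V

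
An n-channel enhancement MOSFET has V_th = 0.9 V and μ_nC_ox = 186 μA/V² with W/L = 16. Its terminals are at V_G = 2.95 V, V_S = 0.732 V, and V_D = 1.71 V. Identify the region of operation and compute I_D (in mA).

V_GS = V_G − V_S = 2.95 − 0.732 = 2.22 V; V_DS = V_D − V_S = 1.71 − 0.732 = 0.978 V.
k_n = μ_nC_ox · (W/L) = 2.976 mA/V².
V_ov = V_GS − V_th = 2.22 − 0.9 = 1.32 V.
Since V_DS = 0.978 V < V_ov = 1.32 V, the device is in the triode region.
I_D = k_n [V_ov · V_DS − ½ V_DS²] = 2.976 × [1.32 × 0.978 − 0.5 × 0.978²] = 2.41 mA.

Triode; I_D = 2.41 mA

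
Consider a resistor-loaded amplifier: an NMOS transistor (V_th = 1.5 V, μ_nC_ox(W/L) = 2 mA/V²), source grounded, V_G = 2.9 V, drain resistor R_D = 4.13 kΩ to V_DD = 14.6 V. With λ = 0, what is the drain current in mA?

I_D = 1.96 mA

V_GS = V_G = 2.9 V, so V_ov = 2.9 − 1.5 = 1.4 V.
Assume saturation: I_D = ½ k_n V_ov² = 0.5 × 2 × 1.4² = 1.96 mA, giving V_DS = V_DD − I_D R_D = 14.6 − 1.96 × 4.13 = 6.51 V.
V_DS = 6.51 V ≥ V_ov = 1.4 V, confirming saturation.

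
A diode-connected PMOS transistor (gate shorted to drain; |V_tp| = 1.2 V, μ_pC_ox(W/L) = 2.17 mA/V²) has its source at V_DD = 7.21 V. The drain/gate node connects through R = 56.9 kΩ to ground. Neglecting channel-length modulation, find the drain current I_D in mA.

With gate tied to drain, V_SG = V_SD ≥ V_SG − |V_tp|, so the device is in saturation.
KCL at the drain: ½ k_p (V_SG − |V_tp|)² = (V_DD − V_SG)/R.
Let x = V_SG − 1.2. Then 61.7 x² + x − 6.01 = 0, giving x = 0.304 V (positive root), so V_SG = 1.5 V.
I_D = (V_DD − V_SG)/R = (7.21 − 1.5) / 56.9 = 0.1 mA.

I_D = 0.100 mA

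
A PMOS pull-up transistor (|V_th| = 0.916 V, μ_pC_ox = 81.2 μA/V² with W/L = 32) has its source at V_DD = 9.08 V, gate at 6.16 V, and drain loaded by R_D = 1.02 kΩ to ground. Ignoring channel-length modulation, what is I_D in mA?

I_D = 5.22 mA

V_SG = V_DD − V_G = 9.08 − 6.16 = 2.92 V, so V_ov = 2.92 − 0.916 = 2 V.
k_p = μ_pC_ox · (W/L) = 2.598 mA/V².
Assume saturation: I_D = ½ k_p V_ov² = 0.5 × 2.598 × 2² = 5.22 mA, giving V_SD = V_DD − I_D R_D = 9.08 − 5.22 × 1.02 = 3.76 V.
V_SD = 3.76 V ≥ V_ov = 2 V, confirming saturation.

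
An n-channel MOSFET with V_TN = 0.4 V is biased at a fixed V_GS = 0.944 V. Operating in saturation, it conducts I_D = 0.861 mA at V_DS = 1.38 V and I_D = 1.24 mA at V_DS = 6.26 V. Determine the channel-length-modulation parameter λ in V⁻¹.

With V_GS fixed, I_D ∝ (1 + λ V_DS) in saturation, so I_D2/I_D1 = (1 + λ V_DS2)/(1 + λ V_DS1).
1.24/0.861 = 1.44 = (1 + 6.26 λ)/(1 + 1.38 λ).
Solving: λ (I_D1 V_DS2 − I_D2 V_DS1) = I_D2 − I_D1, so λ = (1.24 − 0.861) / (0.861 × 6.26 − 1.24 × 1.38) = 0.379 / 3.68 = 0.103 V⁻¹.

λ = 0.103 V⁻¹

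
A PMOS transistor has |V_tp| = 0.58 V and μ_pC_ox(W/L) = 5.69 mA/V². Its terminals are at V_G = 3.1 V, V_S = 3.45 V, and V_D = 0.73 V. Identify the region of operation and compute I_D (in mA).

V_SG = V_S − V_G = 3.45 − 3.1 = 0.35 V; V_SD = V_S − V_D = 3.45 − 0.73 = 2.72 V.
V_SG = 0.35 V < |V_tp| = 0.58 V, so the transistor is in cutoff.

Cutoff; I_D = 0 mA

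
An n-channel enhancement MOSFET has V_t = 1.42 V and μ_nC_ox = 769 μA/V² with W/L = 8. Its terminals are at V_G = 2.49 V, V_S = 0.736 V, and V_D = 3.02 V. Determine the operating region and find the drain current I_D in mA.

V_GS = V_G − V_S = 2.49 − 0.736 = 1.75 V; V_DS = V_D − V_S = 3.02 − 0.736 = 2.28 V.
k_n = μ_nC_ox · (W/L) = 6.152 mA/V².
V_ov = V_GS − V_t = 1.75 − 1.42 = 0.334 V.
Since V_DS = 2.28 V ≥ V_ov = 0.334 V, the device is in saturation.
I_D = ½ k_n V_ov² = 0.5 × 6.152 × 0.334² = 0.343 mA.

Saturation; I_D = 0.343 mA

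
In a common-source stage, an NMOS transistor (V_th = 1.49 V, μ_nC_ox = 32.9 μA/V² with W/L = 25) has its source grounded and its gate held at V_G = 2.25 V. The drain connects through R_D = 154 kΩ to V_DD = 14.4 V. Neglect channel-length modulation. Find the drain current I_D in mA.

V_GS = V_G = 2.25 V, so V_ov = 2.25 − 1.49 = 0.76 V.
k_n = μ_nC_ox · (W/L) = 0.8225 mA/V².
Assume saturation: I_D = ½ k_n V_ov² = 0.5 × 0.8225 × 0.76² = 0.238 mA, giving V_DS = V_DD − I_D R_D = 14.4 − 0.238 × 154 = -22.2 V.
But -22.2 V < V_ov = 0.76 V, so the device is actually in triode.
In triode I_D = k_n[V_ov V_DS − ½ V_DS²] and I_D = (V_DD − V_DS)/R_D. Equating: 63.3 V_DS² − 97.27 V_DS + 14.4 = 0, giving V_DS = 0.166 V (the root below V_ov).
I_D = (14.4 − 0.166) / 154 = 0.0924 mA.

I_D = 0.0924 mA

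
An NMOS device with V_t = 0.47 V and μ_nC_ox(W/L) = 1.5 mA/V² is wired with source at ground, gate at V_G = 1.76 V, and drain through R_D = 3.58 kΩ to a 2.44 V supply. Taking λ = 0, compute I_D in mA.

I_D = 0.584 mA

V_GS = V_G = 1.76 V, so V_ov = 1.76 − 0.47 = 1.29 V.
Assume saturation: I_D = ½ k_n V_ov² = 0.5 × 1.5 × 1.29² = 1.25 mA, giving V_DS = V_DD − I_D R_D = 2.44 − 1.25 × 3.58 = -2.03 V.
But -2.03 V < V_ov = 1.29 V, so the device is actually in triode.
In triode I_D = k_n[V_ov V_DS − ½ V_DS²] and I_D = (V_DD − V_DS)/R_D. Equating: 2.69 V_DS² − 7.927 V_DS + 2.44 = 0, giving V_DS = 0.349 V (the root below V_ov).
I_D = (2.44 − 0.349) / 3.58 = 0.584 mA.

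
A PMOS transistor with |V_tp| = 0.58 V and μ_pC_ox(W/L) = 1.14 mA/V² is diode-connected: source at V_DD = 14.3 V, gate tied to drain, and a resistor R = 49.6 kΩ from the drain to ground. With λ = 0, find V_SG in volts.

V_SG = 1.26 V

With gate tied to drain, V_SG = V_SD ≥ V_SG − |V_tp|, so the device is in saturation.
KCL at the drain: ½ k_p (V_SG − |V_tp|)² = (V_DD − V_SG)/R.
Let x = V_SG − 0.58. Then 28.3 x² + x − 13.72 = 0, giving x = 0.679 V (positive root), so V_SG = 1.26 V.
I_D = (V_DD − V_SG)/R = (14.3 − 1.26) / 49.6 = 0.263 mA.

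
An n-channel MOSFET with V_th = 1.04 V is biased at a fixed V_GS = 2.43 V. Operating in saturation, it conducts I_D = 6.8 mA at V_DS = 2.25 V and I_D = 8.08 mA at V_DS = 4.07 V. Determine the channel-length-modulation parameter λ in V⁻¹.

With V_GS fixed, I_D ∝ (1 + λ V_DS) in saturation, so I_D2/I_D1 = (1 + λ V_DS2)/(1 + λ V_DS1).
8.08/6.8 = 1.188 = (1 + 4.07 λ)/(1 + 2.25 λ).
Solving: λ (I_D1 V_DS2 − I_D2 V_DS1) = I_D2 − I_D1, so λ = (8.08 − 6.8) / (6.8 × 4.07 − 8.08 × 2.25) = 1.28 / 9.5 = 0.135 V⁻¹.

λ = 0.135 V⁻¹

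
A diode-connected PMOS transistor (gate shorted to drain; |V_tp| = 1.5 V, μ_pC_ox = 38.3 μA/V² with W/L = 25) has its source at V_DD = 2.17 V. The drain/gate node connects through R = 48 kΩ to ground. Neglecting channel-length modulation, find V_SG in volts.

V_SG = 1.65 V

With gate tied to drain, V_SG = V_SD ≥ V_SG − |V_tp|, so the device is in saturation.
k_p = μ_pC_ox · (W/L) = 0.9575 mA/V².
KCL at the drain: ½ k_p (V_SG − |V_tp|)² = (V_DD − V_SG)/R.
Let x = V_SG − 1.5. Then 23 x² + x − 0.67 = 0, giving x = 0.15 V (positive root), so V_SG = 1.65 V.
I_D = (V_DD − V_SG)/R = (2.17 − 1.65) / 48 = 0.0108 mA.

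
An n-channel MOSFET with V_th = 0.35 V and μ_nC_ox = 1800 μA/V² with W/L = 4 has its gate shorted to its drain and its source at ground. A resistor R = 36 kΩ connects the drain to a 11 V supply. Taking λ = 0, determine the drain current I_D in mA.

I_D = 0.288 mA

With gate tied to drain, V_GS = V_DS ≥ V_GS − V_th, so the device is in saturation.
k_n = μ_nC_ox · (W/L) = 7.2 mA/V².
KCL at the drain: ½ k_n (V_GS − V_th)² = (V_DD − V_GS)/R.
Let x = V_GS − 0.35. Then 130 x² + x − 10.65 = 0, giving x = 0.283 V (positive root), so V_GS = 0.633 V.
I_D = (V_DD − V_GS)/R = (11 − 0.633) / 36 = 0.288 mA.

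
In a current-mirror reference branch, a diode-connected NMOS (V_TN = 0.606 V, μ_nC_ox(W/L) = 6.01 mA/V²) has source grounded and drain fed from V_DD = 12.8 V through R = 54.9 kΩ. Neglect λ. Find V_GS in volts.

With gate tied to drain, V_GS = V_DS ≥ V_GS − V_TN, so the device is in saturation.
KCL at the drain: ½ k_n (V_GS − V_TN)² = (V_DD − V_GS)/R.
Let x = V_GS − 0.606. Then 165 x² + x − 12.19 = 0, giving x = 0.269 V (positive root), so V_GS = 0.875 V.
I_D = (V_DD − V_GS)/R = (12.8 − 0.875) / 54.9 = 0.217 mA.

V_GS = 0.875 V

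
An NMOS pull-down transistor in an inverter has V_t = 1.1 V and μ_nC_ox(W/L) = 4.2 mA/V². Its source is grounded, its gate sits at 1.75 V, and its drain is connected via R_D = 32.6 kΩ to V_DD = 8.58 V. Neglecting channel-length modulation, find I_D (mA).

I_D = 0.260 mA

V_GS = V_G = 1.75 V, so V_ov = 1.75 − 1.1 = 0.65 V.
Assume saturation: I_D = ½ k_n V_ov² = 0.5 × 4.2 × 0.65² = 0.887 mA, giving V_DS = V_DD − I_D R_D = 8.58 − 0.887 × 32.6 = -20.3 V.
But -20.3 V < V_ov = 0.65 V, so the device is actually in triode.
In triode I_D = k_n[V_ov V_DS − ½ V_DS²] and I_D = (V_DD − V_DS)/R_D. Equating: 68.5 V_DS² − 90 V_DS + 8.58 = 0, giving V_DS = 0.103 V (the root below V_ov).
I_D = (8.58 − 0.103) / 32.6 = 0.26 mA.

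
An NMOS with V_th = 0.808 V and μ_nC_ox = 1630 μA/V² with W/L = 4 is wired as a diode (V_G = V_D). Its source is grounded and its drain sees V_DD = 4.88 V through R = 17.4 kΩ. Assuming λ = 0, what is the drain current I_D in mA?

With gate tied to drain, V_GS = V_DS ≥ V_GS − V_th, so the device is in saturation.
k_n = μ_nC_ox · (W/L) = 6.52 mA/V².
KCL at the drain: ½ k_n (V_GS − V_th)² = (V_DD − V_GS)/R.
Let x = V_GS − 0.808. Then 56.7 x² + x − 4.072 = 0, giving x = 0.259 V (positive root), so V_GS = 1.07 V.
I_D = (V_DD − V_GS)/R = (4.88 − 1.07) / 17.4 = 0.219 mA.

I_D = 0.219 mA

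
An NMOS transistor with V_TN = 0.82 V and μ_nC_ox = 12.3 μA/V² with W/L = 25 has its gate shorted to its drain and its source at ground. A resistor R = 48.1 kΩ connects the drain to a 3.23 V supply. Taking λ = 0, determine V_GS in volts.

V_GS = 1.33 V

With gate tied to drain, V_GS = V_DS ≥ V_GS − V_TN, so the device is in saturation.
k_n = μ_nC_ox · (W/L) = 0.3075 mA/V².
KCL at the drain: ½ k_n (V_GS − V_TN)² = (V_DD − V_GS)/R.
Let x = V_GS − 0.82. Then 7.4 x² + x − 2.41 = 0, giving x = 0.507 V (positive root), so V_GS = 1.33 V.
I_D = (V_DD − V_GS)/R = (3.23 − 1.33) / 48.1 = 0.0396 mA.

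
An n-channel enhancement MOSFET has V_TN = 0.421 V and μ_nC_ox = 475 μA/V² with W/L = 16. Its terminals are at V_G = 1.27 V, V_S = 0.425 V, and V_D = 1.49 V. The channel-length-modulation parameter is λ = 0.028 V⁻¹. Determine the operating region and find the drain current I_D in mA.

V_GS = V_G − V_S = 1.27 − 0.425 = 0.845 V; V_DS = V_D − V_S = 1.49 − 0.425 = 1.06 V.
k_n = μ_nC_ox · (W/L) = 7.6 mA/V².
V_ov = V_GS − V_TN = 0.845 − 0.421 = 0.424 V.
Since V_DS = 1.06 V ≥ V_ov = 0.424 V, the device is in saturation.
I_D = ½ k_n V_ov² (1 + λ V_DS) = 0.5 × 7.6 × 0.424² × (1 + 0.028 × 1.06) = 0.704 mA.

Saturation; I_D = 0.704 mA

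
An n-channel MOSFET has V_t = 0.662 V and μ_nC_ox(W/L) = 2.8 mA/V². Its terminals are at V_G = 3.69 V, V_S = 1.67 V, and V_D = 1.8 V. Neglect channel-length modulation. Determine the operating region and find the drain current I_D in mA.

V_GS = V_G − V_S = 3.69 − 1.67 = 2.02 V; V_DS = V_D − V_S = 1.8 − 1.67 = 0.13 V.
V_ov = V_GS − V_t = 2.02 − 0.662 = 1.36 V.
Since V_DS = 0.13 V < V_ov = 1.36 V, the device is in the triode region.
I_D = k_n [V_ov · V_DS − ½ V_DS²] = 2.8 × [1.36 × 0.13 − 0.5 × 0.13²] = 0.471 mA.

Triode; I_D = 0.471 mA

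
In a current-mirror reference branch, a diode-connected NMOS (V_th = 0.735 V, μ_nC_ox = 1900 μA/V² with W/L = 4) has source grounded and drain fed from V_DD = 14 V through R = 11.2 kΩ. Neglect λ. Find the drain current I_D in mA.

I_D = 1.14 mA

With gate tied to drain, V_GS = V_DS ≥ V_GS − V_th, so the device is in saturation.
k_n = μ_nC_ox · (W/L) = 7.6 mA/V².
KCL at the drain: ½ k_n (V_GS − V_th)² = (V_DD − V_GS)/R.
Let x = V_GS − 0.735. Then 42.6 x² + x − 13.27 = 0, giving x = 0.547 V (positive root), so V_GS = 1.28 V.
I_D = (V_DD − V_GS)/R = (14 − 1.28) / 11.2 = 1.14 mA.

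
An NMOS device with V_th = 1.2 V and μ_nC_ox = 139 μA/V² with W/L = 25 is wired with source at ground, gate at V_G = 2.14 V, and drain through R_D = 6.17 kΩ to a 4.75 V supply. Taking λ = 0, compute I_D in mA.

I_D = 0.728 mA

V_GS = V_G = 2.14 V, so V_ov = 2.14 − 1.2 = 0.94 V.
k_n = μ_nC_ox · (W/L) = 3.475 mA/V².
Assume saturation: I_D = ½ k_n V_ov² = 0.5 × 3.475 × 0.94² = 1.54 mA, giving V_DS = V_DD − I_D R_D = 4.75 − 1.54 × 6.17 = -4.72 V.
But -4.72 V < V_ov = 0.94 V, so the device is actually in triode.
In triode I_D = k_n[V_ov V_DS − ½ V_DS²] and I_D = (V_DD − V_DS)/R_D. Equating: 10.7 V_DS² − 21.15 V_DS + 4.75 = 0, giving V_DS = 0.258 V (the root below V_ov).
I_D = (4.75 − 0.258) / 6.17 = 0.728 mA.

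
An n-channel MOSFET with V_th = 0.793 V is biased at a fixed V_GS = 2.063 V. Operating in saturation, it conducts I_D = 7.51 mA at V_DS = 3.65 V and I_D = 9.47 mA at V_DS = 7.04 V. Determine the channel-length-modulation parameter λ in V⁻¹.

λ = 0.107 V⁻¹

With V_GS fixed, I_D ∝ (1 + λ V_DS) in saturation, so I_D2/I_D1 = (1 + λ V_DS2)/(1 + λ V_DS1).
9.47/7.51 = 1.261 = (1 + 7.04 λ)/(1 + 3.65 λ).
Solving: λ (I_D1 V_DS2 − I_D2 V_DS1) = I_D2 − I_D1, so λ = (9.47 − 7.51) / (7.51 × 7.04 − 9.47 × 3.65) = 1.96 / 18.3 = 0.107 V⁻¹.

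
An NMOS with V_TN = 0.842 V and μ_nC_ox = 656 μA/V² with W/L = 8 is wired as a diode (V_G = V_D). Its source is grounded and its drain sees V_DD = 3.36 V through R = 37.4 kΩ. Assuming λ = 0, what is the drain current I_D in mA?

With gate tied to drain, V_GS = V_DS ≥ V_GS − V_TN, so the device is in saturation.
k_n = μ_nC_ox · (W/L) = 5.248 mA/V².
KCL at the drain: ½ k_n (V_GS − V_TN)² = (V_DD − V_GS)/R.
Let x = V_GS − 0.842. Then 98.1 x² + x − 2.518 = 0, giving x = 0.155 V (positive root), so V_GS = 0.997 V.
I_D = (V_DD − V_GS)/R = (3.36 − 0.997) / 37.4 = 0.0632 mA.

I_D = 0.0632 mA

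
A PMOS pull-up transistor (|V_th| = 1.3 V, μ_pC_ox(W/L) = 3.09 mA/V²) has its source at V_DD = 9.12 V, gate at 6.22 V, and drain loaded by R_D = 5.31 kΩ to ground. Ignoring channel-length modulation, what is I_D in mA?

V_SG = V_DD − V_G = 9.12 − 6.22 = 2.9 V, so V_ov = 2.9 − 1.3 = 1.6 V.
Assume saturation: I_D = ½ k_p V_ov² = 0.5 × 3.09 × 1.6² = 3.96 mA, giving V_SD = V_DD − I_D R_D = 9.12 − 3.96 × 5.31 = -11.9 V.
But -11.9 V < V_ov = 1.6 V, so the device is actually in triode.
In triode I_D = k_p[V_ov V_SD − ½ V_SD²] and I_D = (V_DD − V_SD)/R_D. Equating: 8.2 V_SD² − 27.25 V_SD + 9.12 = 0, giving V_SD = 0.378 V (the root below V_ov).
I_D = (9.12 − 0.378) / 5.31 = 1.65 mA.

I_D = 1.65 mA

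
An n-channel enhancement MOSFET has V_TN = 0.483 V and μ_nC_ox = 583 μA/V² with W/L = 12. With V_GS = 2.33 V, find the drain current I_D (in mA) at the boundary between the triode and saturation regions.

I_D = 11.9 mA

At the boundary V_DS = V_ov = V_GS − V_TN = 2.33 − 0.483 = 1.85 V.
k_n = μ_nC_ox · (W/L) = 6.996 mA/V².
I_D = ½ k_n V_ov² = 0.5 × 6.996 × 1.85² = 11.9 mA.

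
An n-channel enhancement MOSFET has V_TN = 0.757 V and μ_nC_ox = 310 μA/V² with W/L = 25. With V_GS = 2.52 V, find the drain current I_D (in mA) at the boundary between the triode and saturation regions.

At the boundary V_DS = V_ov = V_GS − V_TN = 2.52 − 0.757 = 1.76 V.
k_n = μ_nC_ox · (W/L) = 7.75 mA/V².
I_D = ½ k_n V_ov² = 0.5 × 7.75 × 1.76² = 12 mA.

I_D = 12.0 mA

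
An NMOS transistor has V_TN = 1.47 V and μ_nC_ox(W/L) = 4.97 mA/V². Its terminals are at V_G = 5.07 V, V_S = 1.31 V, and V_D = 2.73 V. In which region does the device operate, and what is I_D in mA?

V_GS = V_G − V_S = 5.07 − 1.31 = 3.76 V; V_DS = V_D − V_S = 2.73 − 1.31 = 1.42 V.
V_ov = V_GS − V_TN = 3.76 − 1.47 = 2.29 V.
Since V_DS = 1.42 V < V_ov = 2.29 V, the device is in the triode region.
I_D = k_n [V_ov · V_DS − ½ V_DS²] = 4.97 × [2.29 × 1.42 − 0.5 × 1.42²] = 11.2 mA.

Triode; I_D = 11.2 mA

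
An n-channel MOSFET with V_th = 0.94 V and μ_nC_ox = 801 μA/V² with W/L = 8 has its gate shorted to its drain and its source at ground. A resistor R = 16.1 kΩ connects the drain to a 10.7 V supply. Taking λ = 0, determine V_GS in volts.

With gate tied to drain, V_GS = V_DS ≥ V_GS − V_th, so the device is in saturation.
k_n = μ_nC_ox · (W/L) = 6.408 mA/V².
KCL at the drain: ½ k_n (V_GS − V_th)² = (V_DD − V_GS)/R.
Let x = V_GS − 0.94. Then 51.6 x² + x − 9.76 = 0, giving x = 0.425 V (positive root), so V_GS = 1.37 V.
I_D = (V_DD − V_GS)/R = (10.7 − 1.37) / 16.1 = 0.58 mA.

V_GS = 1.37 V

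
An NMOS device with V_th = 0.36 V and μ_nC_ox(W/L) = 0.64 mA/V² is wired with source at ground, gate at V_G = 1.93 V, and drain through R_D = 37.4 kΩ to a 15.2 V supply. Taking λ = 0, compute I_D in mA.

V_GS = V_G = 1.93 V, so V_ov = 1.93 − 0.36 = 1.57 V.
Assume saturation: I_D = ½ k_n V_ov² = 0.5 × 0.64 × 1.57² = 0.789 mA, giving V_DS = V_DD − I_D R_D = 15.2 − 0.789 × 37.4 = -14.3 V.
But -14.3 V < V_ov = 1.57 V, so the device is actually in triode.
In triode I_D = k_n[V_ov V_DS − ½ V_DS²] and I_D = (V_DD − V_DS)/R_D. Equating: 12 V_DS² − 38.58 V_DS + 15.2 = 0, giving V_DS = 0.459 V (the root below V_ov).
I_D = (15.2 − 0.459) / 37.4 = 0.394 mA.

I_D = 0.394 mA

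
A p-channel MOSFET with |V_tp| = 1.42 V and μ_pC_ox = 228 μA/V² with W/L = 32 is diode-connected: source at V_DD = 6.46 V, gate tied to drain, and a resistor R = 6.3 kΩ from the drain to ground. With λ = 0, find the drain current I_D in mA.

I_D = 0.729 mA

With gate tied to drain, V_SG = V_SD ≥ V_SG − |V_tp|, so the device is in saturation.
k_p = μ_pC_ox · (W/L) = 7.296 mA/V².
KCL at the drain: ½ k_p (V_SG − |V_tp|)² = (V_DD − V_SG)/R.
Let x = V_SG − 1.42. Then 23 x² + x − 5.04 = 0, giving x = 0.447 V (positive root), so V_SG = 1.87 V.
I_D = (V_DD − V_SG)/R = (6.46 − 1.87) / 6.3 = 0.729 mA.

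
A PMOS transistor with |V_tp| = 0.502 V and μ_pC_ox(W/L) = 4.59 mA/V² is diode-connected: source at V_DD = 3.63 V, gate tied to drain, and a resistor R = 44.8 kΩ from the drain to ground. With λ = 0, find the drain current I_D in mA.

With gate tied to drain, V_SG = V_SD ≥ V_SG − |V_tp|, so the device is in saturation.
KCL at the drain: ½ k_p (V_SG − |V_tp|)² = (V_DD − V_SG)/R.
Let x = V_SG − 0.502. Then 103 x² + x − 3.128 = 0, giving x = 0.17 V (positive root), so V_SG = 0.672 V.
I_D = (V_DD − V_SG)/R = (3.63 − 0.672) / 44.8 = 0.066 mA.

I_D = 0.0660 mA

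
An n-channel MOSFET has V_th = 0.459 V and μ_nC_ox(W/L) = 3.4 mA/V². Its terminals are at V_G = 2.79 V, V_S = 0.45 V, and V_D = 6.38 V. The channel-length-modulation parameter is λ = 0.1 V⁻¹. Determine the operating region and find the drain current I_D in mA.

V_GS = V_G − V_S = 2.79 − 0.45 = 2.34 V; V_DS = V_D − V_S = 6.38 − 0.45 = 5.93 V.
V_ov = V_GS − V_th = 2.34 − 0.459 = 1.88 V.
Since V_DS = 5.93 V ≥ V_ov = 1.88 V, the device is in saturation.
I_D = ½ k_n V_ov² (1 + λ V_DS) = 0.5 × 3.4 × 1.88² × (1 + 0.1 × 5.93) = 9.58 mA.

Saturation; I_D = 9.58 mA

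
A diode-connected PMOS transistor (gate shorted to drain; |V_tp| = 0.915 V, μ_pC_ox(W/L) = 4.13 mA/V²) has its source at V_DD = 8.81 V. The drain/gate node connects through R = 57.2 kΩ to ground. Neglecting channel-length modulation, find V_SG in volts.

V_SG = 1.17 V

With gate tied to drain, V_SG = V_SD ≥ V_SG − |V_tp|, so the device is in saturation.
KCL at the drain: ½ k_p (V_SG − |V_tp|)² = (V_DD − V_SG)/R.
Let x = V_SG − 0.915. Then 118 x² + x − 7.895 = 0, giving x = 0.254 V (positive root), so V_SG = 1.17 V.
I_D = (V_DD − V_SG)/R = (8.81 − 1.17) / 57.2 = 0.134 mA.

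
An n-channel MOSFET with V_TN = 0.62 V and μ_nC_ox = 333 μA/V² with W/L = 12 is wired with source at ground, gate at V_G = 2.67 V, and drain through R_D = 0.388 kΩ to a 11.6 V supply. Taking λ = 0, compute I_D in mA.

V_GS = V_G = 2.67 V, so V_ov = 2.67 − 0.62 = 2.05 V.
k_n = μ_nC_ox · (W/L) = 3.996 mA/V².
Assume saturation: I_D = ½ k_n V_ov² = 0.5 × 3.996 × 2.05² = 8.4 mA, giving V_DS = V_DD − I_D R_D = 11.6 − 8.4 × 0.388 = 8.34 V.
V_DS = 8.34 V ≥ V_ov = 2.05 V, confirming saturation.

I_D = 8.40 mA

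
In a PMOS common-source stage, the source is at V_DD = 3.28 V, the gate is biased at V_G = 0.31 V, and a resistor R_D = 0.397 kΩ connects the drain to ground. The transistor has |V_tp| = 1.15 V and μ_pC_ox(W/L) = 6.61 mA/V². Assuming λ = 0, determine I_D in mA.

I_D = 6.57 mA

V_SG = V_DD − V_G = 3.28 − 0.31 = 2.97 V, so V_ov = 2.97 − 1.15 = 1.82 V.
Assume saturation: I_D = ½ k_p V_ov² = 0.5 × 6.61 × 1.82² = 10.9 mA, giving V_SD = V_DD − I_D R_D = 3.28 − 10.9 × 0.397 = -1.07 V.
But -1.07 V < V_ov = 1.82 V, so the device is actually in triode.
In triode I_D = k_p[V_ov V_SD − ½ V_SD²] and I_D = (V_DD − V_SD)/R_D. Equating: 1.31 V_SD² − 5.776 V_SD + 3.28 = 0, giving V_SD = 0.67 V (the root below V_ov).
I_D = (3.28 − 0.67) / 0.397 = 6.57 mA.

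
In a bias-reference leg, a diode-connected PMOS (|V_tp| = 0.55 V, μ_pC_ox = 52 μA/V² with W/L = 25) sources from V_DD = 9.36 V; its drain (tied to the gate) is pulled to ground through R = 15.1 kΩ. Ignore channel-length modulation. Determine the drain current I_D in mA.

With gate tied to drain, V_SG = V_SD ≥ V_SG − |V_tp|, so the device is in saturation.
k_p = μ_pC_ox · (W/L) = 1.3 mA/V².
KCL at the drain: ½ k_p (V_SG − |V_tp|)² = (V_DD − V_SG)/R.
Let x = V_SG − 0.55. Then 9.81 x² + x − 8.81 = 0, giving x = 0.898 V (positive root), so V_SG = 1.45 V.
I_D = (V_DD − V_SG)/R = (9.36 − 1.45) / 15.1 = 0.524 mA.

I_D = 0.524 mA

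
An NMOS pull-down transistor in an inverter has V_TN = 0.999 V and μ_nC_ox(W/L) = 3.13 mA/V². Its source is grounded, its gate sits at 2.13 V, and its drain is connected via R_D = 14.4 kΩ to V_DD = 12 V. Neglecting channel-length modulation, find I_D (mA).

V_GS = V_G = 2.13 V, so V_ov = 2.13 − 0.999 = 1.13 V.
Assume saturation: I_D = ½ k_n V_ov² = 0.5 × 3.13 × 1.13² = 2 mA, giving V_DS = V_DD − I_D R_D = 12 − 2 × 14.4 = -16.8 V.
But -16.8 V < V_ov = 1.13 V, so the device is actually in triode.
In triode I_D = k_n[V_ov V_DS − ½ V_DS²] and I_D = (V_DD − V_DS)/R_D. Equating: 22.5 V_DS² − 51.98 V_DS + 12 = 0, giving V_DS = 0.26 V (the root below V_ov).
I_D = (12 − 0.26) / 14.4 = 0.815 mA.

I_D = 0.815 mA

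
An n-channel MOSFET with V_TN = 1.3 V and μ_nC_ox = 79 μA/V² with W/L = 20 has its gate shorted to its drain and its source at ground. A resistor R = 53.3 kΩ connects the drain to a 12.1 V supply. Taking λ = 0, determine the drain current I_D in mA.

With gate tied to drain, V_GS = V_DS ≥ V_GS − V_TN, so the device is in saturation.
k_n = μ_nC_ox · (W/L) = 1.58 mA/V².
KCL at the drain: ½ k_n (V_GS − V_TN)² = (V_DD − V_GS)/R.
Let x = V_GS − 1.3. Then 42.1 x² + x − 10.8 = 0, giving x = 0.495 V (positive root), so V_GS = 1.79 V.
I_D = (V_DD − V_GS)/R = (12.1 − 1.79) / 53.3 = 0.193 mA.

I_D = 0.193 mA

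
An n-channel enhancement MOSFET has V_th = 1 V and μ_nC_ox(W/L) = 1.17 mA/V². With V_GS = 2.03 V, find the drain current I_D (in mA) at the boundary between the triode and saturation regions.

At the boundary V_DS = V_ov = V_GS − V_th = 2.03 − 1 = 1.03 V.
I_D = ½ k_n V_ov² = 0.5 × 1.17 × 1.03² = 0.621 mA.

I_D = 0.621 mA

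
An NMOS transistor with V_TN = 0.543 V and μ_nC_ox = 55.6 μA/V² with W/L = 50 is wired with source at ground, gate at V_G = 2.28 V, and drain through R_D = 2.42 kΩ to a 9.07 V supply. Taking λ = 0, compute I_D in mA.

V_GS = V_G = 2.28 V, so V_ov = 2.28 − 0.543 = 1.74 V.
k_n = μ_nC_ox · (W/L) = 2.78 mA/V².
Assume saturation: I_D = ½ k_n V_ov² = 0.5 × 2.78 × 1.74² = 4.19 mA, giving V_DS = V_DD − I_D R_D = 9.07 − 4.19 × 2.42 = -1.08 V.
But -1.08 V < V_ov = 1.74 V, so the device is actually in triode.
In triode I_D = k_n[V_ov V_DS − ½ V_DS²] and I_D = (V_DD − V_DS)/R_D. Equating: 3.36 V_DS² − 12.69 V_DS + 9.07 = 0, giving V_DS = 0.959 V (the root below V_ov).
I_D = (9.07 − 0.959) / 2.42 = 3.35 mA.

I_D = 3.35 mA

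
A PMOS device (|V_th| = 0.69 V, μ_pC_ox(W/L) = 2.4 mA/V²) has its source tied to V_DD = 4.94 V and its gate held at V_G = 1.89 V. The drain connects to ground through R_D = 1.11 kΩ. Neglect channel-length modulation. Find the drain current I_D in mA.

V_SG = V_DD − V_G = 4.94 − 1.89 = 3.05 V, so V_ov = 3.05 − 0.69 = 2.36 V.
Assume saturation: I_D = ½ k_p V_ov² = 0.5 × 2.4 × 2.36² = 6.68 mA, giving V_SD = V_DD − I_D R_D = 4.94 − 6.68 × 1.11 = -2.48 V.
But -2.48 V < V_ov = 2.36 V, so the device is actually in triode.
In triode I_D = k_p[V_ov V_SD − ½ V_SD²] and I_D = (V_DD − V_SD)/R_D. Equating: 1.33 V_SD² − 7.287 V_SD + 4.94 = 0, giving V_SD = 0.793 V (the root below V_ov).
I_D = (4.94 − 0.793) / 1.11 = 3.74 mA.

I_D = 3.74 mA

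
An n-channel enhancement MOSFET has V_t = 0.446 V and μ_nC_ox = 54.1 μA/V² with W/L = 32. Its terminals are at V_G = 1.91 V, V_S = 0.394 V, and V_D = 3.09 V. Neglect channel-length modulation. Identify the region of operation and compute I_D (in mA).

V_GS = V_G − V_S = 1.91 − 0.394 = 1.52 V; V_DS = V_D − V_S = 3.09 − 0.394 = 2.7 V.
k_n = μ_nC_ox · (W/L) = 1.731 mA/V².
V_ov = V_GS − V_t = 1.52 − 0.446 = 1.07 V.
Since V_DS = 2.7 V ≥ V_ov = 1.07 V, the device is in saturation.
I_D = ½ k_n V_ov² = 0.5 × 1.731 × 1.07² = 0.991 mA.

Saturation; I_D = 0.991 mA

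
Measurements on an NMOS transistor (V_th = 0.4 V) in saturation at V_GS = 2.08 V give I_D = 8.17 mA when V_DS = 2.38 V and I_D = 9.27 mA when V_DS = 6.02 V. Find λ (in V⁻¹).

With V_GS fixed, I_D ∝ (1 + λ V_DS) in saturation, so I_D2/I_D1 = (1 + λ V_DS2)/(1 + λ V_DS1).
9.27/8.17 = 1.135 = (1 + 6.02 λ)/(1 + 2.38 λ).
Solving: λ (I_D1 V_DS2 − I_D2 V_DS1) = I_D2 − I_D1, so λ = (9.27 − 8.17) / (8.17 × 6.02 − 9.27 × 2.38) = 1.1 / 27.1 = 0.0406 V⁻¹.

λ = 0.0406 V⁻¹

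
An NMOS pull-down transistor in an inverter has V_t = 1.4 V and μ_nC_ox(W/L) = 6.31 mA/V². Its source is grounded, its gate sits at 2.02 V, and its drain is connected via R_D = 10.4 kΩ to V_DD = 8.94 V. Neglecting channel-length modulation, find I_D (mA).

V_GS = V_G = 2.02 V, so V_ov = 2.02 − 1.4 = 0.62 V.
Assume saturation: I_D = ½ k_n V_ov² = 0.5 × 6.31 × 0.62² = 1.21 mA, giving V_DS = V_DD − I_D R_D = 8.94 − 1.21 × 10.4 = -3.67 V.
But -3.67 V < V_ov = 0.62 V, so the device is actually in triode.
In triode I_D = k_n[V_ov V_DS − ½ V_DS²] and I_D = (V_DD − V_DS)/R_D. Equating: 32.8 V_DS² − 41.69 V_DS + 8.94 = 0, giving V_DS = 0.273 V (the root below V_ov).
I_D = (8.94 − 0.273) / 10.4 = 0.833 mA.

I_D = 0.833 mA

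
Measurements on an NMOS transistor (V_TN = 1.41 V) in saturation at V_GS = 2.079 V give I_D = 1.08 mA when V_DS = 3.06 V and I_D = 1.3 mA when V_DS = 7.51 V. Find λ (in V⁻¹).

λ = 0.0532 V⁻¹

With V_GS fixed, I_D ∝ (1 + λ V_DS) in saturation, so I_D2/I_D1 = (1 + λ V_DS2)/(1 + λ V_DS1).
1.3/1.08 = 1.204 = (1 + 7.51 λ)/(1 + 3.06 λ).
Solving: λ (I_D1 V_DS2 − I_D2 V_DS1) = I_D2 − I_D1, so λ = (1.3 − 1.08) / (1.08 × 7.51 − 1.3 × 3.06) = 0.22 / 4.13 = 0.0532 V⁻¹.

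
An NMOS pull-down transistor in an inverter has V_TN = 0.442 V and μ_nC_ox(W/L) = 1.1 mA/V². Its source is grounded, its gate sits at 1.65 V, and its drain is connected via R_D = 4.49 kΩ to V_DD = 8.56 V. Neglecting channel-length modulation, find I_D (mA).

V_GS = V_G = 1.65 V, so V_ov = 1.65 − 0.442 = 1.21 V.
Assume saturation: I_D = ½ k_n V_ov² = 0.5 × 1.1 × 1.21² = 0.803 mA, giving V_DS = V_DD − I_D R_D = 8.56 − 0.803 × 4.49 = 4.96 V.
V_DS = 4.96 V ≥ V_ov = 1.21 V, confirming saturation.

I_D = 0.803 mA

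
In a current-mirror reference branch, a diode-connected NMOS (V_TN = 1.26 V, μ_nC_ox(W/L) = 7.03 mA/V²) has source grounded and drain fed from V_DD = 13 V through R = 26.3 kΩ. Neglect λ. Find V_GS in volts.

With gate tied to drain, V_GS = V_DS ≥ V_GS − V_TN, so the device is in saturation.
KCL at the drain: ½ k_n (V_GS − V_TN)² = (V_DD − V_GS)/R.
Let x = V_GS − 1.26. Then 92.4 x² + x − 11.74 = 0, giving x = 0.351 V (positive root), so V_GS = 1.61 V.
I_D = (V_DD − V_GS)/R = (13 − 1.61) / 26.3 = 0.433 mA.

V_GS = 1.61 V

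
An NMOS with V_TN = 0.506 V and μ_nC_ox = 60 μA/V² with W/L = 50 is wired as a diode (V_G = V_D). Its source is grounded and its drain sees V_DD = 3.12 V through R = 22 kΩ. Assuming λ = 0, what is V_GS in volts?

V_GS = 0.773 V

With gate tied to drain, V_GS = V_DS ≥ V_GS − V_TN, so the device is in saturation.
k_n = μ_nC_ox · (W/L) = 3 mA/V².
KCL at the drain: ½ k_n (V_GS − V_TN)² = (V_DD − V_GS)/R.
Let x = V_GS − 0.506. Then 33 x² + x − 2.614 = 0, giving x = 0.267 V (positive root), so V_GS = 0.773 V.
I_D = (V_DD − V_GS)/R = (3.12 − 0.773) / 22 = 0.107 mA.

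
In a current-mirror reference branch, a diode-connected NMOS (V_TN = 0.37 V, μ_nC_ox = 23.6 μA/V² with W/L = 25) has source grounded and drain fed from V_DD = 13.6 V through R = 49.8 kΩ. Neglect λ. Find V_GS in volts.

V_GS = 1.29 V

With gate tied to drain, V_GS = V_DS ≥ V_GS − V_TN, so the device is in saturation.
k_n = μ_nC_ox · (W/L) = 0.59 mA/V².
KCL at the drain: ½ k_n (V_GS − V_TN)² = (V_DD − V_GS)/R.
Let x = V_GS − 0.37. Then 14.7 x² + x − 13.23 = 0, giving x = 0.916 V (positive root), so V_GS = 1.29 V.
I_D = (V_DD − V_GS)/R = (13.6 − 1.29) / 49.8 = 0.247 mA.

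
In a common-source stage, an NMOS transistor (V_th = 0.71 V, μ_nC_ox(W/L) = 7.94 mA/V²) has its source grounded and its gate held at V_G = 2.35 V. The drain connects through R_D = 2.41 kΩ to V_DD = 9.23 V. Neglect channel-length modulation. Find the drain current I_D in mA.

V_GS = V_G = 2.35 V, so V_ov = 2.35 − 0.71 = 1.64 V.
Assume saturation: I_D = ½ k_n V_ov² = 0.5 × 7.94 × 1.64² = 10.7 mA, giving V_DS = V_DD − I_D R_D = 9.23 − 10.7 × 2.41 = -16.5 V.
But -16.5 V < V_ov = 1.64 V, so the device is actually in triode.
In triode I_D = k_n[V_ov V_DS − ½ V_DS²] and I_D = (V_DD − V_DS)/R_D. Equating: 9.57 V_DS² − 32.38 V_DS + 9.23 = 0, giving V_DS = 0.314 V (the root below V_ov).
I_D = (9.23 − 0.314) / 2.41 = 3.7 mA.

I_D = 3.70 mA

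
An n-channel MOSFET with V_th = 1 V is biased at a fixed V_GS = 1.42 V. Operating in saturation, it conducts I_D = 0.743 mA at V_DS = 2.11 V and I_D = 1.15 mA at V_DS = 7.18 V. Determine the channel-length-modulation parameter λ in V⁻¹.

With V_GS fixed, I_D ∝ (1 + λ V_DS) in saturation, so I_D2/I_D1 = (1 + λ V_DS2)/(1 + λ V_DS1).
1.15/0.743 = 1.548 = (1 + 7.18 λ)/(1 + 2.11 λ).
Solving: λ (I_D1 V_DS2 − I_D2 V_DS1) = I_D2 − I_D1, so λ = (1.15 − 0.743) / (0.743 × 7.18 − 1.15 × 2.11) = 0.407 / 2.91 = 0.14 V⁻¹.

λ = 0.140 V⁻¹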